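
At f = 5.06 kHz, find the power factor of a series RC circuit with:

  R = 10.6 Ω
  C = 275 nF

Step 1 — Angular frequency: ω = 2π·f = 2π·5060 = 3.179e+04 rad/s.
Step 2 — Component impedances:
  R: Z = R = 10.6 Ω
  C: Z = 1/(jωC) = -j/(ω·C) = 0 - j114.4 Ω
Step 3 — Series combination: Z_total = R + C = 10.6 - j114.4 Ω = 114.9∠-84.7° Ω.
Step 4 — Power factor: PF = cos(φ) = Re(Z)/|Z| = 10.6/114.87 = 0.09228.
Step 5 — Type: Im(Z) = -114.4 ⇒ leading (phase φ = -84.7°).

PF = 0.09228 (leading, φ = -84.7°)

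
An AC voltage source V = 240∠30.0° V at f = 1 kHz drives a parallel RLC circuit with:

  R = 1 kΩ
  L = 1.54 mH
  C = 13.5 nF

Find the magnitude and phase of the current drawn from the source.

Step 1 — Angular frequency: ω = 2π·f = 2π·1000 = 6283 rad/s.
Step 2 — Component impedances:
  R: Z = R = 1000 Ω
  L: Z = jωL = j·6283·0.00154 = 0 + j9.676 Ω
  C: Z = 1/(jωC) = -j/(ω·C) = 0 - j1.179e+04 Ω
Step 3 — Parallel combination: 1/Z_total = 1/R + 1/L + 1/C; Z_total = 0.09377 + j9.683 Ω = 9.684∠89.4° Ω.
Step 4 — Source phasor: V = 240∠30.0° V = 207.8 + j120 V.
Step 5 — Ohm's law: I = V / Z_total = (207.8 + j120) / (0.09377 + j9.683) = 12.6 - j21.34 A.
Step 6 — Convert to polar: |I| = 24.78 A, ∠I = -59.4°.

I = 24.78∠-59.4° A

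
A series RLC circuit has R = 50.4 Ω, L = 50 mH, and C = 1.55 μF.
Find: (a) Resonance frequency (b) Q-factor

Step 1 — Resonance condition Im(Z)=0 gives ω₀ = 1/√(LC).
Step 2 — ω₀ = 1/√(0.05·1.55e-06) = 3592 rad/s.
Step 3 — f₀ = ω₀/(2π) = 571.7 Hz.
Step 4 — Series Q: Q = ω₀L/R = 3592·0.05/50.4 = 3.564.

(a) f₀ = 571.7 Hz  (b) Q = 3.564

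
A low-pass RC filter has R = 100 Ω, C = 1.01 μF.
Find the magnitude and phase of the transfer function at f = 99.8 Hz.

Step 1 — Angular frequency: ω = 2π·99.8 = 627.1 rad/s.
Step 2 — Transfer function: H(jω) = 1/(1 + jωRC).
Step 3 — Denominator: 1 + jωRC = 1 + j·627.1·100·1.01e-06 = 1 + j0.06333.
Step 4 — H = 0.996 - j0.06308.
Step 5 — Magnitude: |H| = 0.998 (-0.0 dB); phase: φ = -3.6°.

|H| = 0.998 (-0.0 dB), φ = -3.6°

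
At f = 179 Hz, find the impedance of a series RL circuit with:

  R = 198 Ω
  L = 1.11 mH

Step 1 — Angular frequency: ω = 2π·f = 2π·179 = 1125 rad/s.
Step 2 — Component impedances:
  R: Z = R = 198 Ω
  L: Z = jωL = j·1125·0.00111 = 0 + j1.248 Ω
Step 3 — Series combination: Z_total = R + L = 198 + j1.248 Ω = 198∠0.4° Ω.

Z = 198 + j1.248 Ω = 198∠0.4° Ω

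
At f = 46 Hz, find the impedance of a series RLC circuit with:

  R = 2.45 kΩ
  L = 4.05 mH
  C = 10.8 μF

Step 1 — Angular frequency: ω = 2π·f = 2π·46 = 289 rad/s.
Step 2 — Component impedances:
  R: Z = R = 2450 Ω
  L: Z = jωL = j·289·0.00405 = 0 + j1.171 Ω
  C: Z = 1/(jωC) = -j/(ω·C) = 0 - j320.4 Ω
Step 3 — Series combination: Z_total = R + L + C = 2450 - j319.2 Ω = 2471∠-7.4° Ω.

Z = 2450 - j319.2 Ω = 2471∠-7.4° Ω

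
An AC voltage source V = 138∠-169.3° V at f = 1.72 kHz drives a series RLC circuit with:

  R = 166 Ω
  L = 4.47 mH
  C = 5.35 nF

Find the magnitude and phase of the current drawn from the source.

Step 1 — Angular frequency: ω = 2π·f = 2π·1720 = 1.081e+04 rad/s.
Step 2 — Component impedances:
  R: Z = R = 166 Ω
  L: Z = jωL = j·1.081e+04·0.00447 = 0 + j48.31 Ω
  C: Z = 1/(jωC) = -j/(ω·C) = 0 - j1.73e+04 Ω
Step 3 — Series combination: Z_total = R + L + C = 166 - j1.725e+04 Ω = 1.725e+04∠-89.4° Ω.
Step 4 — Source phasor: V = 138∠-169.3° V = -135.6 - j25.62 V.
Step 5 — Ohm's law: I = V / Z_total = (-135.6 - j25.62) / (166 - j1.725e+04) = 0.00141 - j0.007876 A.
Step 6 — Convert to polar: |I| = 0.008001 A, ∠I = -79.9°.

I = 0.008001∠-79.9° A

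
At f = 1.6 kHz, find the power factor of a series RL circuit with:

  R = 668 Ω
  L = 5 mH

Step 1 — Angular frequency: ω = 2π·f = 2π·1600 = 1.005e+04 rad/s.
Step 2 — Component impedances:
  R: Z = R = 668 Ω
  L: Z = jωL = j·1.005e+04·0.005 = 0 + j50.27 Ω
Step 3 — Series combination: Z_total = R + L = 668 + j50.27 Ω = 669.9∠4.3° Ω.
Step 4 — Power factor: PF = cos(φ) = Re(Z)/|Z| = 668/669.9 = 0.9972.
Step 5 — Type: Im(Z) = 50.27 ⇒ lagging (phase φ = 4.3°).

PF = 0.9972 (lagging, φ = 4.3°)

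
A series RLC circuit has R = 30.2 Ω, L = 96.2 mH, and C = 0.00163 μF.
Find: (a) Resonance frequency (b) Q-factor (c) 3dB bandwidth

Step 1 — Resonance: ω₀ = 1/√(LC) = 1/√(0.0962·1.63e-09) = 7.986e+04 rad/s.
Step 2 — f₀ = ω₀/(2π) = 1.271e+04 Hz.
Step 3 — Series Q: Q = ω₀L/R = 7.986e+04·0.0962/30.2 = 254.4.
Step 4 — Bandwidth: Δω = ω₀/Q = 313.9 rad/s; BW = Δω/(2π) = 49.96 Hz.

(a) f₀ = 1.271e+04 Hz  (b) Q = 254.4  (c) BW = 49.96 Hz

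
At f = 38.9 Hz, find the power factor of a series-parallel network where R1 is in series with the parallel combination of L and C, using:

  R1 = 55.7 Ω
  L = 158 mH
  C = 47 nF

Step 1 — Angular frequency: ω = 2π·f = 2π·38.9 = 244.4 rad/s.
Step 2 — Component impedances:
  R1: Z = R = 55.7 Ω
  L: Z = jωL = j·244.4·0.158 = 0 + j38.62 Ω
  C: Z = 1/(jωC) = -j/(ω·C) = 0 - j8.705e+04 Ω
Step 3 — Parallel branch: L || C = 1/(1/L + 1/C) = 0 + j38.63 Ω.
Step 4 — Series with R1: Z_total = R1 + (L || C) = 55.7 + j38.63 Ω = 67.79∠34.7° Ω.
Step 5 — Power factor: PF = cos(φ) = Re(Z)/|Z| = 55.7/67.79 = 0.8217.
Step 6 — Type: Im(Z) = 38.63 ⇒ lagging (phase φ = 34.7°).

PF = 0.8217 (lagging, φ = 34.7°)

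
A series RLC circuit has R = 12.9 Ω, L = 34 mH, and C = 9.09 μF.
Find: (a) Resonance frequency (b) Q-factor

Step 1 — Resonance condition Im(Z)=0 gives ω₀ = 1/√(LC).
Step 2 — ω₀ = 1/√(0.034·9.09e-06) = 1799 rad/s.
Step 3 — f₀ = ω₀/(2π) = 286.3 Hz.
Step 4 — Series Q: Q = ω₀L/R = 1799·0.034/12.9 = 4.741.

(a) f₀ = 286.3 Hz  (b) Q = 4.741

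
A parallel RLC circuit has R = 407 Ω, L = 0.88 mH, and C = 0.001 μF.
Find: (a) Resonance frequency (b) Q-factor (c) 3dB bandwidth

Step 1 — Resonance: ω₀ = 1/√(LC) = 1/√(0.00088·1e-09) = 1.066e+06 rad/s.
Step 2 — f₀ = ω₀/(2π) = 1.697e+05 Hz.
Step 3 — Parallel Q: Q = R/(ω₀L) = 407/(1.066e+06·0.00088) = 0.4339.
Step 4 — Bandwidth: Δω = ω₀/Q = 2.457e+06 rad/s; BW = Δω/(2π) = 3.91e+05 Hz.

(a) f₀ = 1.697e+05 Hz  (b) Q = 0.4339  (c) BW = 3.91e+05 Hz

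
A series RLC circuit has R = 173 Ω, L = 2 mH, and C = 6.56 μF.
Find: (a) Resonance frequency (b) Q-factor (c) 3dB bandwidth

Step 1 — Resonance: ω₀ = 1/√(LC) = 1/√(0.002·6.56e-06) = 8730 rad/s.
Step 2 — f₀ = ω₀/(2π) = 1389 Hz.
Step 3 — Series Q: Q = ω₀L/R = 8730·0.002/173 = 0.1009.
Step 4 — Bandwidth: Δω = ω₀/Q = 8.65e+04 rad/s; BW = Δω/(2π) = 1.377e+04 Hz.

(a) f₀ = 1389 Hz  (b) Q = 0.1009  (c) BW = 1.377e+04 Hz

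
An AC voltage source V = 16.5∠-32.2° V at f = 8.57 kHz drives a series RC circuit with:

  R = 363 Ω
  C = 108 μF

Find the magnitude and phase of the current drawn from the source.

Step 1 — Angular frequency: ω = 2π·f = 2π·8570 = 5.385e+04 rad/s.
Step 2 — Component impedances:
  R: Z = R = 363 Ω
  C: Z = 1/(jωC) = -j/(ω·C) = 0 - j0.172 Ω
Step 3 — Series combination: Z_total = R + C = 363 - j0.172 Ω = 363∠-0.0° Ω.
Step 4 — Source phasor: V = 16.5∠-32.2° V = 13.96 - j8.792 V.
Step 5 — Ohm's law: I = V / Z_total = (13.96 - j8.792) / (363 - j0.172) = 0.03847 - j0.0242 A.
Step 6 — Convert to polar: |I| = 0.04545 A, ∠I = -32.2°.

I = 0.04545∠-32.2° A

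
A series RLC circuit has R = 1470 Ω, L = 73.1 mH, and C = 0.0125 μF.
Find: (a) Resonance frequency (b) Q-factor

Step 1 — Resonance condition Im(Z)=0 gives ω₀ = 1/√(LC).
Step 2 — ω₀ = 1/√(0.0731·1.25e-08) = 3.308e+04 rad/s.
Step 3 — f₀ = ω₀/(2π) = 5265 Hz.
Step 4 — Series Q: Q = ω₀L/R = 3.308e+04·0.0731/1470 = 1.645.

(a) f₀ = 5265 Hz  (b) Q = 1.645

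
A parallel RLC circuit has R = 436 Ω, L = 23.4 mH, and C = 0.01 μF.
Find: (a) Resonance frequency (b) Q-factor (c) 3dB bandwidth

Step 1 — Resonance: ω₀ = 1/√(LC) = 1/√(0.0234·1e-08) = 6.537e+04 rad/s.
Step 2 — f₀ = ω₀/(2π) = 1.04e+04 Hz.
Step 3 — Parallel Q: Q = R/(ω₀L) = 436/(6.537e+04·0.0234) = 0.285.
Step 4 — Bandwidth: Δω = ω₀/Q = 2.294e+05 rad/s; BW = Δω/(2π) = 3.65e+04 Hz.

(a) f₀ = 1.04e+04 Hz  (b) Q = 0.285  (c) BW = 3.65e+04 Hz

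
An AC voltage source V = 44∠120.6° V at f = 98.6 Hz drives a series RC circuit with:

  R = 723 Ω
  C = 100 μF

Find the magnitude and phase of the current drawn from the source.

Step 1 — Angular frequency: ω = 2π·f = 2π·98.6 = 619.5 rad/s.
Step 2 — Component impedances:
  R: Z = R = 723 Ω
  C: Z = 1/(jωC) = -j/(ω·C) = 0 - j16.14 Ω
Step 3 — Series combination: Z_total = R + C = 723 - j16.14 Ω = 723.2∠-1.3° Ω.
Step 4 — Source phasor: V = 44∠120.6° V = -22.4 + j37.87 V.
Step 5 — Ohm's law: I = V / Z_total = (-22.4 + j37.87) / (723 - j16.14) = -0.03213 + j0.05167 A.
Step 6 — Convert to polar: |I| = 0.06084 A, ∠I = 121.9°.

I = 0.06084∠121.9° A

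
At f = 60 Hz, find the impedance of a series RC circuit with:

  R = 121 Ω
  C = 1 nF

Step 1 — Angular frequency: ω = 2π·f = 2π·60 = 377 rad/s.
Step 2 — Component impedances:
  R: Z = R = 121 Ω
  C: Z = 1/(jωC) = -j/(ω·C) = 0 - j2.653e+06 Ω
Step 3 — Series combination: Z_total = R + C = 121 - j2.653e+06 Ω = 2.653e+06∠-90.0° Ω.

Z = 121 - j2.653e+06 Ω = 2.653e+06∠-90.0° Ω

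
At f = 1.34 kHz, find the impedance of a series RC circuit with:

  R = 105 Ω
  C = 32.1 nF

Step 1 — Angular frequency: ω = 2π·f = 2π·1340 = 8419 rad/s.
Step 2 — Component impedances:
  R: Z = R = 105 Ω
  C: Z = 1/(jωC) = -j/(ω·C) = 0 - j3700 Ω
Step 3 — Series combination: Z_total = R + C = 105 - j3700 Ω = 3702∠-88.4° Ω.

Z = 105 - j3700 Ω = 3702∠-88.4° Ω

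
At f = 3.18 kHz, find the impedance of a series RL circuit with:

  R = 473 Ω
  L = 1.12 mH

Step 1 — Angular frequency: ω = 2π·f = 2π·3180 = 1.998e+04 rad/s.
Step 2 — Component impedances:
  R: Z = R = 473 Ω
  L: Z = jωL = j·1.998e+04·0.00112 = 0 + j22.38 Ω
Step 3 — Series combination: Z_total = R + L = 473 + j22.38 Ω = 473.5∠2.7° Ω.

Z = 473 + j22.38 Ω = 473.5∠2.7° Ω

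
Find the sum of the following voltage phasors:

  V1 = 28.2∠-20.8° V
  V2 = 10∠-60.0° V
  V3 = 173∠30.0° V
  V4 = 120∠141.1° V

Step 1 — Convert each phasor to rectangular form:
  V1 = 28.2·(cos(-20.8°) + j·sin(-20.8°)) = 26.36 - j10.01 V
  V2 = 10·(cos(-60.0°) + j·sin(-60.0°)) = 5 - j8.66 V
  V3 = 173·(cos(30.0°) + j·sin(30.0°)) = 149.8 + j86.5 V
  V4 = 120·(cos(141.1°) + j·sin(141.1°)) = -93.39 + j75.36 V
Step 2 — Sum components: V_total = 87.8 + j143.2 V.
Step 3 — Convert to polar: |V_total| = 168 V, ∠V_total = 58.5°.

V_total = 168∠58.5° V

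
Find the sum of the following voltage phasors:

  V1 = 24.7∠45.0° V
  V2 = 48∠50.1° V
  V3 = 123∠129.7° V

Step 1 — Convert each phasor to rectangular form:
  V1 = 24.7·(cos(45.0°) + j·sin(45.0°)) = 17.47 + j17.47 V
  V2 = 48·(cos(50.1°) + j·sin(50.1°)) = 30.79 + j36.82 V
  V3 = 123·(cos(129.7°) + j·sin(129.7°)) = -78.57 + j94.64 V
Step 2 — Sum components: V_total = -30.31 + j148.9 V.
Step 3 — Convert to polar: |V_total| = 152 V, ∠V_total = 101.5°.

V_total = 152∠101.5° V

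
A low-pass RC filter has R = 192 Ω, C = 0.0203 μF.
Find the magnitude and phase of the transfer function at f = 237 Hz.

Step 1 — Angular frequency: ω = 2π·237 = 1489 rad/s.
Step 2 — Transfer function: H(jω) = 1/(1 + jωRC).
Step 3 — Denominator: 1 + jωRC = 1 + j·1489·192·2.03e-08 = 1 + j0.005804.
Step 4 — H = 1 - j0.005804.
Step 5 — Magnitude: |H| = 1 (-0.0 dB); phase: φ = -0.3°.

|H| = 1 (-0.0 dB), φ = -0.3°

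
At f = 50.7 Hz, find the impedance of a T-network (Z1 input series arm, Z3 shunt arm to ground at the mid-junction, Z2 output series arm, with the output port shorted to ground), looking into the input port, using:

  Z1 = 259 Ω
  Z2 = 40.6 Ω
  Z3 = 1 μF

Step 1 — Angular frequency: ω = 2π·f = 2π·50.7 = 318.6 rad/s.
Step 2 — Component impedances:
  Z1: Z = R = 259 Ω
  Z2: Z = R = 40.6 Ω
  Z3: Z = 1/(jωC) = -j/(ω·C) = 0 - j3139 Ω
Step 3 — With the output port shorted to ground, the output series arm Z2 runs from the junction to ground; the shunt arm Z3 also runs from the junction to ground. They appear in parallel: Z3 || Z2 = 40.59 - j0.525 Ω.
Step 4 — Series with input arm Z1: Z_in = Z1 + (Z3 || Z2) = 299.6 - j0.525 Ω = 299.6∠-0.1° Ω.

Z = 299.6 - j0.525 Ω = 299.6∠-0.1° Ω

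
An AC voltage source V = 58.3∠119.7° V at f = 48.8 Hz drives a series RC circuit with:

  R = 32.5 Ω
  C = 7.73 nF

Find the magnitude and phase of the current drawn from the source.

Step 1 — Angular frequency: ω = 2π·f = 2π·48.8 = 306.6 rad/s.
Step 2 — Component impedances:
  R: Z = R = 32.5 Ω
  C: Z = 1/(jωC) = -j/(ω·C) = 0 - j4.219e+05 Ω
Step 3 — Series combination: Z_total = R + C = 32.5 - j4.219e+05 Ω = 4.219e+05∠-90.0° Ω.
Step 4 — Source phasor: V = 58.3∠119.7° V = -28.89 + j50.64 V.
Step 5 — Ohm's law: I = V / Z_total = (-28.89 + j50.64) / (32.5 - j4.219e+05) = -0.00012 - j6.845e-05 A.
Step 6 — Convert to polar: |I| = 0.0001382 A, ∠I = -150.3°.

I = 0.0001382∠-150.3° A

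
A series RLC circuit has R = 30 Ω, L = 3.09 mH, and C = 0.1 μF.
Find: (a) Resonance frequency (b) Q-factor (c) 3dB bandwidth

Step 1 — Resonance: ω₀ = 1/√(LC) = 1/√(0.00309·1e-07) = 5.689e+04 rad/s.
Step 2 — f₀ = ω₀/(2π) = 9054 Hz.
Step 3 — Series Q: Q = ω₀L/R = 5.689e+04·0.00309/30 = 5.859.
Step 4 — Bandwidth: Δω = ω₀/Q = 9709 rad/s; BW = Δω/(2π) = 1545 Hz.

(a) f₀ = 9054 Hz  (b) Q = 5.859  (c) BW = 1545 Hz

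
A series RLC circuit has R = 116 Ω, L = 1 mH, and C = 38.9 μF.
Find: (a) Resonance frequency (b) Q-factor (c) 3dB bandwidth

Step 1 — Resonance condition Im(Z)=0 gives ω₀ = 1/√(LC).
Step 2 — ω₀ = 1/√(0.001·3.89e-05) = 5070 rad/s.
Step 3 — f₀ = ω₀/(2π) = 806.9 Hz.
Step 4 — Series Q: Q = ω₀L/R = 5070·0.001/116 = 0.04371.
Step 5 — 3dB bandwidth: Δω = ω₀/Q = 1.16e+05 rad/s; BW = Δω/(2π) = 1.846e+04 Hz.

(a) f₀ = 806.9 Hz  (b) Q = 0.04371  (c) BW = 1.846e+04 Hz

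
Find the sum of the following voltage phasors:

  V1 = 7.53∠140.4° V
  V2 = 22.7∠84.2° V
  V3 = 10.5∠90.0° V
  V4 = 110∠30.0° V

Step 1 — Convert each phasor to rectangular form:
  V1 = 7.53·(cos(140.4°) + j·sin(140.4°)) = -5.802 + j4.8 V
  V2 = 22.7·(cos(84.2°) + j·sin(84.2°)) = 2.294 + j22.58 V
  V3 = 10.5·(cos(90.0°) + j·sin(90.0°)) = 0 + j10.5 V
  V4 = 110·(cos(30.0°) + j·sin(30.0°)) = 95.26 + j55 V
Step 2 — Sum components: V_total = 91.75 + j92.88 V.
Step 3 — Convert to polar: |V_total| = 130.6 V, ∠V_total = 45.4°.

V_total = 130.6∠45.4° V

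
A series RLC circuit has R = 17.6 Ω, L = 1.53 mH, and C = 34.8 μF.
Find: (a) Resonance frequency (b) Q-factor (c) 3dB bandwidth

Step 1 — Resonance: ω₀ = 1/√(LC) = 1/√(0.00153·3.48e-05) = 4334 rad/s.
Step 2 — f₀ = ω₀/(2π) = 689.7 Hz.
Step 3 — Series Q: Q = ω₀L/R = 4334·0.00153/17.6 = 0.3767.
Step 4 — Bandwidth: Δω = ω₀/Q = 1.15e+04 rad/s; BW = Δω/(2π) = 1831 Hz.

(a) f₀ = 689.7 Hz  (b) Q = 0.3767  (c) BW = 1831 Hz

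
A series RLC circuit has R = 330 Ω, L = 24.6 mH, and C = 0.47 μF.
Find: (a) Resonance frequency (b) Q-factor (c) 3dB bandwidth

Step 1 — Resonance: ω₀ = 1/√(LC) = 1/√(0.0246·4.7e-07) = 9300 rad/s.
Step 2 — f₀ = ω₀/(2π) = 1480 Hz.
Step 3 — Series Q: Q = ω₀L/R = 9300·0.0246/330 = 0.6933.
Step 4 — Bandwidth: Δω = ω₀/Q = 1.341e+04 rad/s; BW = Δω/(2π) = 2135 Hz.

(a) f₀ = 1480 Hz  (b) Q = 0.6933  (c) BW = 2135 Hz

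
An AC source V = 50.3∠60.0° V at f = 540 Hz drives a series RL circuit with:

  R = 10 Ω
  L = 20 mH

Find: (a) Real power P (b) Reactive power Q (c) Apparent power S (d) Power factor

Step 1 — Angular frequency: ω = 2π·f = 2π·540 = 3393 rad/s.
Step 2 — Component impedances:
  R: Z = R = 10 Ω
  L: Z = jωL = j·3393·0.02 = 0 + j67.86 Ω
Step 3 — Series combination: Z_total = R + L = 10 + j67.86 Ω = 68.59∠81.6° Ω.
Step 4 — Source phasor: V = 50.3∠60.0° V = 25.15 + j43.56 V.
Step 5 — Current: I = V / Z = 0.6818 - j0.2702 A = 0.7333∠-21.6° A.
Step 6 — Complex power: S = V·I* = 5.378 + j36.49 VA.
Step 7 — Real power: P = Re(S) = 5.378 W.
Step 8 — Reactive power: Q = Im(S) = 36.49 VAR.
Step 9 — Apparent power: |S| = 36.89 VA.
Step 10 — Power factor: PF = P/|S| = 0.1458 (lagging).

(a) P = 5.378 W  (b) Q = 36.49 VAR  (c) S = 36.89 VA  (d) PF = 0.1458 (lagging)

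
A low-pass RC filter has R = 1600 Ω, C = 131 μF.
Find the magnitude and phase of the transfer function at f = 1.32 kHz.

Step 1 — Angular frequency: ω = 2π·1320 = 8294 rad/s.
Step 2 — Transfer function: H(jω) = 1/(1 + jωRC).
Step 3 — Denominator: 1 + jωRC = 1 + j·8294·1600·0.000131 = 1 + j1738.
Step 4 — H = 3.309e-07 - j0.0005752.
Step 5 — Magnitude: |H| = 0.0005752 (-64.8 dB); phase: φ = -90.0°.

|H| = 0.0005752 (-64.8 dB), φ = -90.0°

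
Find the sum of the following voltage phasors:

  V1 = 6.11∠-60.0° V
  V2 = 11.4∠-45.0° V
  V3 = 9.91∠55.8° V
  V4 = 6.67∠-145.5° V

Step 1 — Convert each phasor to rectangular form:
  V1 = 6.11·(cos(-60.0°) + j·sin(-60.0°)) = 3.055 - j5.291 V
  V2 = 11.4·(cos(-45.0°) + j·sin(-45.0°)) = 8.061 - j8.061 V
  V3 = 9.91·(cos(55.8°) + j·sin(55.8°)) = 5.57 + j8.196 V
  V4 = 6.67·(cos(-145.5°) + j·sin(-145.5°)) = -5.497 - j3.778 V
Step 2 — Sum components: V_total = 11.19 - j8.934 V.
Step 3 — Convert to polar: |V_total| = 14.32 V, ∠V_total = -38.6°.

V_total = 14.32∠-38.6° V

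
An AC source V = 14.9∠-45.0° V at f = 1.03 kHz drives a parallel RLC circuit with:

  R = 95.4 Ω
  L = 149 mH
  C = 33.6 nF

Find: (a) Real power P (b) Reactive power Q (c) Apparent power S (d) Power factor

Step 1 — Angular frequency: ω = 2π·f = 2π·1030 = 6472 rad/s.
Step 2 — Component impedances:
  R: Z = R = 95.4 Ω
  L: Z = jωL = j·6472·0.149 = 0 + j964.3 Ω
  C: Z = 1/(jωC) = -j/(ω·C) = 0 - j4599 Ω
Step 3 — Parallel combination: 1/Z_total = 1/R + 1/L + 1/C; Z_total = 94.82 + j7.414 Ω = 95.11∠4.5° Ω.
Step 4 — Source phasor: V = 14.9∠-45.0° V = 10.54 - j10.54 V.
Step 5 — Current: I = V / Z = 0.1018 - j0.1191 A = 0.1567∠-49.5° A.
Step 6 — Complex power: S = V·I* = 2.327 + j0.182 VA.
Step 7 — Real power: P = Re(S) = 2.327 W.
Step 8 — Reactive power: Q = Im(S) = 0.182 VAR.
Step 9 — Apparent power: |S| = 2.334 VA.
Step 10 — Power factor: PF = P/|S| = 0.997 (lagging).

(a) P = 2.327 W  (b) Q = 0.182 VAR  (c) S = 2.334 VA  (d) PF = 0.997 (lagging)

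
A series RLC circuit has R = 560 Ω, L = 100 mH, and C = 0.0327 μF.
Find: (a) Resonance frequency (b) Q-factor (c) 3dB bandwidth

Step 1 — Resonance: ω₀ = 1/√(LC) = 1/√(0.1·3.27e-08) = 1.749e+04 rad/s.
Step 2 — f₀ = ω₀/(2π) = 2783 Hz.
Step 3 — Series Q: Q = ω₀L/R = 1.749e+04·0.1/560 = 3.123.
Step 4 — Bandwidth: Δω = ω₀/Q = 5600 rad/s; BW = Δω/(2π) = 891.3 Hz.

(a) f₀ = 2783 Hz  (b) Q = 3.123  (c) BW = 891.3 Hz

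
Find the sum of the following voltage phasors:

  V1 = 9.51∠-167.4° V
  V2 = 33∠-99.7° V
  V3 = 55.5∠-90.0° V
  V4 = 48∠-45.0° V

Step 1 — Convert each phasor to rectangular form:
  V1 = 9.51·(cos(-167.4°) + j·sin(-167.4°)) = -9.281 - j2.075 V
  V2 = 33·(cos(-99.7°) + j·sin(-99.7°)) = -5.56 - j32.53 V
  V3 = 55.5·(cos(-90.0°) + j·sin(-90.0°)) = 0 - j55.5 V
  V4 = 48·(cos(-45.0°) + j·sin(-45.0°)) = 33.94 - j33.94 V
Step 2 — Sum components: V_total = 19.1 - j124 V.
Step 3 — Convert to polar: |V_total| = 125.5 V, ∠V_total = -81.2°.

V_total = 125.5∠-81.2° V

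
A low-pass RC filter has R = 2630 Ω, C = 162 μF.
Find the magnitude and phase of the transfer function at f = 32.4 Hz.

Step 1 — Angular frequency: ω = 2π·32.4 = 203.6 rad/s.
Step 2 — Transfer function: H(jω) = 1/(1 + jωRC).
Step 3 — Denominator: 1 + jωRC = 1 + j·203.6·2630·0.000162 = 1 + j86.74.
Step 4 — H = 0.0001329 - j0.01153.
Step 5 — Magnitude: |H| = 0.01153 (-38.8 dB); phase: φ = -89.3°.

|H| = 0.01153 (-38.8 dB), φ = -89.3°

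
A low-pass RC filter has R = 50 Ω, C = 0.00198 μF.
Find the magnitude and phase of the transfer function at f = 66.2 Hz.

Step 1 — Angular frequency: ω = 2π·66.2 = 415.9 rad/s.
Step 2 — Transfer function: H(jω) = 1/(1 + jωRC).
Step 3 — Denominator: 1 + jωRC = 1 + j·415.9·50·1.98e-09 = 1 + j4.118e-05.
Step 4 — H = 1 - j4.118e-05.
Step 5 — Magnitude: |H| = 1 (-0.0 dB); phase: φ = -0.0°.

|H| = 1 (-0.0 dB), φ = -0.0°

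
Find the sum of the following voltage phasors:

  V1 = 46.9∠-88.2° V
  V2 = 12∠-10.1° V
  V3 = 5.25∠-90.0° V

Step 1 — Convert each phasor to rectangular form:
  V1 = 46.9·(cos(-88.2°) + j·sin(-88.2°)) = 1.473 - j46.88 V
  V2 = 12·(cos(-10.1°) + j·sin(-10.1°)) = 11.81 - j2.104 V
  V3 = 5.25·(cos(-90.0°) + j·sin(-90.0°)) = 0 - j5.25 V
Step 2 — Sum components: V_total = 13.29 - j54.23 V.
Step 3 — Convert to polar: |V_total| = 55.84 V, ∠V_total = -76.2°.

V_total = 55.84∠-76.2° V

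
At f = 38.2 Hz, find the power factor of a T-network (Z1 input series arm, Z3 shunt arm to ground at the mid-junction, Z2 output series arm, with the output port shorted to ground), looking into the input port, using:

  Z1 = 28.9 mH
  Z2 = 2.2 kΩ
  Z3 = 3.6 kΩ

Step 1 — Angular frequency: ω = 2π·f = 2π·38.2 = 240 rad/s.
Step 2 — Component impedances:
  Z1: Z = jωL = j·240·0.0289 = 0 + j6.937 Ω
  Z2: Z = R = 2200 Ω
  Z3: Z = R = 3600 Ω
Step 3 — With the output port shorted to ground, the output series arm Z2 runs from the junction to ground; the shunt arm Z3 also runs from the junction to ground. They appear in parallel: Z3 || Z2 = 1366 Ω.
Step 4 — Series with input arm Z1: Z_in = Z1 + (Z3 || Z2) = 1366 + j6.937 Ω = 1366∠0.3° Ω.
Step 5 — Power factor: PF = cos(φ) = Re(Z)/|Z| = 1366/1366 = 1.
Step 6 — Type: Im(Z) = 6.937 ⇒ lagging (phase φ = 0.3°).

PF = 1 (lagging, φ = 0.3°)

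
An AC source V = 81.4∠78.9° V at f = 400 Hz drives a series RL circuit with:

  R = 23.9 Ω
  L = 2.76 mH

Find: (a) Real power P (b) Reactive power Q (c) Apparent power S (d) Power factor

Step 1 — Angular frequency: ω = 2π·f = 2π·400 = 2513 rad/s.
Step 2 — Component impedances:
  R: Z = R = 23.9 Ω
  L: Z = jωL = j·2513·0.00276 = 0 + j6.937 Ω
Step 3 — Series combination: Z_total = R + L = 23.9 + j6.937 Ω = 24.89∠16.2° Ω.
Step 4 — Source phasor: V = 81.4∠78.9° V = 15.67 + j79.88 V.
Step 5 — Current: I = V / Z = 1.499 + j2.907 A = 3.271∠62.7° A.
Step 6 — Complex power: S = V·I* = 255.7 + j74.21 VA.
Step 7 — Real power: P = Re(S) = 255.7 W.
Step 8 — Reactive power: Q = Im(S) = 74.21 VAR.
Step 9 — Apparent power: |S| = 266.2 VA.
Step 10 — Power factor: PF = P/|S| = 0.9604 (lagging).

(a) P = 255.7 W  (b) Q = 74.21 VAR  (c) S = 266.2 VA  (d) PF = 0.9604 (lagging)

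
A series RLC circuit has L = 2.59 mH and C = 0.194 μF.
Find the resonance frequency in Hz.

Step 1 — Resonance condition Im(Z)=0 gives ω₀ = 1/√(LC).
Step 2 — ω₀ = 1/√(0.00259·1.94e-07) = 4.461e+04 rad/s.
Step 3 — f₀ = ω₀/(2π) = 7100 Hz.

f₀ = 7100 Hz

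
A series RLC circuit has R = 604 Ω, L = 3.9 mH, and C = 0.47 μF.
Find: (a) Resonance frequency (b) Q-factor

Step 1 — Resonance condition Im(Z)=0 gives ω₀ = 1/√(LC).
Step 2 — ω₀ = 1/√(0.0039·4.7e-07) = 2.336e+04 rad/s.
Step 3 — f₀ = ω₀/(2π) = 3717 Hz.
Step 4 — Series Q: Q = ω₀L/R = 2.336e+04·0.0039/604 = 0.1508.

(a) f₀ = 3717 Hz  (b) Q = 0.1508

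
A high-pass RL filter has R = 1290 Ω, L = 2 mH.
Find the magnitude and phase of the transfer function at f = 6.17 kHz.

Step 1 — Angular frequency: ω = 2π·6170 = 3.877e+04 rad/s.
Step 2 — Transfer function: H(jω) = jωL/(R + jωL).
Step 3 — Numerator jωL = j·77.53; denominator R + jωL = 1290 + j77.53.
Step 4 — H = 0.0036 + j0.05989.
Step 5 — Magnitude: |H| = 0.06 (-24.4 dB); phase: φ = 86.6°.

|H| = 0.06 (-24.4 dB), φ = 86.6°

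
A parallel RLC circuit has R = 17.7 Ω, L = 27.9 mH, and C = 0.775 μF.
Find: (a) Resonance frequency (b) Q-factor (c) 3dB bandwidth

Step 1 — Resonance: ω₀ = 1/√(LC) = 1/√(0.0279·7.75e-07) = 6801 rad/s.
Step 2 — f₀ = ω₀/(2π) = 1082 Hz.
Step 3 — Parallel Q: Q = R/(ω₀L) = 17.7/(6801·0.0279) = 0.09329.
Step 4 — Bandwidth: Δω = ω₀/Q = 7.29e+04 rad/s; BW = Δω/(2π) = 1.16e+04 Hz.

(a) f₀ = 1082 Hz  (b) Q = 0.09329  (c) BW = 1.16e+04 Hz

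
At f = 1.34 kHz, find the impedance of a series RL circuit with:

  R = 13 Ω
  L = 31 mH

Step 1 — Angular frequency: ω = 2π·f = 2π·1340 = 8419 rad/s.
Step 2 — Component impedances:
  R: Z = R = 13 Ω
  L: Z = jωL = j·8419·0.031 = 0 + j261 Ω
Step 3 — Series combination: Z_total = R + L = 13 + j261 Ω = 261.3∠87.1° Ω.

Z = 13 + j261 Ω = 261.3∠87.1° Ω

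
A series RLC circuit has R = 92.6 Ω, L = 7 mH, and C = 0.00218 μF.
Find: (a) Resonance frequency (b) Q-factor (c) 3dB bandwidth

Step 1 — Resonance condition Im(Z)=0 gives ω₀ = 1/√(LC).
Step 2 — ω₀ = 1/√(0.007·2.18e-09) = 2.56e+05 rad/s.
Step 3 — f₀ = ω₀/(2π) = 4.074e+04 Hz.
Step 4 — Series Q: Q = ω₀L/R = 2.56e+05·0.007/92.6 = 19.35.
Step 5 — 3dB bandwidth: Δω = ω₀/Q = 1.323e+04 rad/s; BW = Δω/(2π) = 2105 Hz.

(a) f₀ = 4.074e+04 Hz  (b) Q = 19.35  (c) BW = 2105 Hz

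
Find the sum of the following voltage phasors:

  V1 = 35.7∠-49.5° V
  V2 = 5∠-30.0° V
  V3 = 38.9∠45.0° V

Step 1 — Convert each phasor to rectangular form:
  V1 = 35.7·(cos(-49.5°) + j·sin(-49.5°)) = 23.19 - j27.15 V
  V2 = 5·(cos(-30.0°) + j·sin(-30.0°)) = 4.33 - j2.5 V
  V3 = 38.9·(cos(45.0°) + j·sin(45.0°)) = 27.51 + j27.51 V
Step 2 — Sum components: V_total = 55.02 - j2.14 V.
Step 3 — Convert to polar: |V_total| = 55.06 V, ∠V_total = -2.2°.

V_total = 55.06∠-2.2° V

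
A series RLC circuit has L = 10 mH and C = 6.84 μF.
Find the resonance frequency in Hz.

Step 1 — Resonance condition Im(Z)=0 gives ω₀ = 1/√(LC).
Step 2 — ω₀ = 1/√(0.01·6.84e-06) = 3824 rad/s.
Step 3 — f₀ = ω₀/(2π) = 608.5 Hz.

f₀ = 608.5 Hz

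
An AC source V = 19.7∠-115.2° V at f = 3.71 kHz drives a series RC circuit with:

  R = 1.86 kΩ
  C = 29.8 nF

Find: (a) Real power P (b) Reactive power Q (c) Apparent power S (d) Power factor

Step 1 — Angular frequency: ω = 2π·f = 2π·3710 = 2.331e+04 rad/s.
Step 2 — Component impedances:
  R: Z = R = 1860 Ω
  C: Z = 1/(jωC) = -j/(ω·C) = 0 - j1440 Ω
Step 3 — Series combination: Z_total = R + C = 1860 - j1440 Ω = 2352∠-37.7° Ω.
Step 4 — Source phasor: V = 19.7∠-115.2° V = -8.388 - j17.83 V.
Step 5 — Current: I = V / Z = 0.001818 - j0.008176 A = 0.008376∠-77.5° A.
Step 6 — Complex power: S = V·I* = 0.1305 - j0.101 VA.
Step 7 — Real power: P = Re(S) = 0.1305 W.
Step 8 — Reactive power: Q = Im(S) = -0.101 VAR.
Step 9 — Apparent power: |S| = 0.165 VA.
Step 10 — Power factor: PF = P/|S| = 0.7908 (leading).

(a) P = 0.1305 W  (b) Q = -0.101 VAR  (c) S = 0.165 VA  (d) PF = 0.7908 (leading)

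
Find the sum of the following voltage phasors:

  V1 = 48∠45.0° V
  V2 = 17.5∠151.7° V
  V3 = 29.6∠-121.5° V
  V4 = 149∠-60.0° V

Step 1 — Convert each phasor to rectangular form:
  V1 = 48·(cos(45.0°) + j·sin(45.0°)) = 33.94 + j33.94 V
  V2 = 17.5·(cos(151.7°) + j·sin(151.7°)) = -15.41 + j8.297 V
  V3 = 29.6·(cos(-121.5°) + j·sin(-121.5°)) = -15.47 - j25.24 V
  V4 = 149·(cos(-60.0°) + j·sin(-60.0°)) = 74.5 - j129 V
Step 2 — Sum components: V_total = 77.57 - j112 V.
Step 3 — Convert to polar: |V_total| = 136.3 V, ∠V_total = -55.3°.

V_total = 136.3∠-55.3° V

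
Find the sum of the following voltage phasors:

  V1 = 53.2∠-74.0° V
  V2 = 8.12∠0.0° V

Step 1 — Convert each phasor to rectangular form:
  V1 = 53.2·(cos(-74.0°) + j·sin(-74.0°)) = 14.66 - j51.14 V
  V2 = 8.12·(cos(0.0°) + j·sin(0.0°)) = 8.12 V
Step 2 — Sum components: V_total = 22.78 - j51.14 V.
Step 3 — Convert to polar: |V_total| = 55.98 V, ∠V_total = -66.0°.

V_total = 55.98∠-66.0° V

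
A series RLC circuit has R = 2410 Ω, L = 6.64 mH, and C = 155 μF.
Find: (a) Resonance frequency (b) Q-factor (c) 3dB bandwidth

Step 1 — Resonance condition Im(Z)=0 gives ω₀ = 1/√(LC).
Step 2 — ω₀ = 1/√(0.00664·0.000155) = 985.7 rad/s.
Step 3 — f₀ = ω₀/(2π) = 156.9 Hz.
Step 4 — Series Q: Q = ω₀L/R = 985.7·0.00664/2410 = 0.002716.
Step 5 — 3dB bandwidth: Δω = ω₀/Q = 3.63e+05 rad/s; BW = Δω/(2π) = 5.777e+04 Hz.

(a) f₀ = 156.9 Hz  (b) Q = 0.002716  (c) BW = 5.777e+04 Hz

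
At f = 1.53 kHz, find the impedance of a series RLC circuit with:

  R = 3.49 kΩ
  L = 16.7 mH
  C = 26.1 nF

Step 1 — Angular frequency: ω = 2π·f = 2π·1530 = 9613 rad/s.
Step 2 — Component impedances:
  R: Z = R = 3490 Ω
  L: Z = jωL = j·9613·0.0167 = 0 + j160.5 Ω
  C: Z = 1/(jωC) = -j/(ω·C) = 0 - j3986 Ω
Step 3 — Series combination: Z_total = R + L + C = 3490 - j3825 Ω = 5178∠-47.6° Ω.

Z = 3490 - j3825 Ω = 5178∠-47.6° Ω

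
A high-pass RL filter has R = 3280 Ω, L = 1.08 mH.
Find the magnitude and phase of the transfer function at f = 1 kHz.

Step 1 — Angular frequency: ω = 2π·1000 = 6283 rad/s.
Step 2 — Transfer function: H(jω) = jωL/(R + jωL).
Step 3 — Numerator jωL = j·6.786; denominator R + jωL = 3280 + j6.786.
Step 4 — H = 4.28e-06 + j0.002069.
Step 5 — Magnitude: |H| = 0.002069 (-53.7 dB); phase: φ = 89.9°.

|H| = 0.002069 (-53.7 dB), φ = 89.9°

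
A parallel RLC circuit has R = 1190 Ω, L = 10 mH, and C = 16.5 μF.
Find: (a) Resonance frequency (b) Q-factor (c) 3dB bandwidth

Step 1 — Resonance: ω₀ = 1/√(LC) = 1/√(0.01·1.65e-05) = 2462 rad/s.
Step 2 — f₀ = ω₀/(2π) = 391.8 Hz.
Step 3 — Parallel Q: Q = R/(ω₀L) = 1190/(2462·0.01) = 48.34.
Step 4 — Bandwidth: Δω = ω₀/Q = 50.93 rad/s; BW = Δω/(2π) = 8.106 Hz.

(a) f₀ = 391.8 Hz  (b) Q = 48.34  (c) BW = 8.106 Hz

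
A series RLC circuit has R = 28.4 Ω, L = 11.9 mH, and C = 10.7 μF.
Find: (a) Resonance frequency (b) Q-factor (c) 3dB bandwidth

Step 1 — Resonance condition Im(Z)=0 gives ω₀ = 1/√(LC).
Step 2 — ω₀ = 1/√(0.0119·1.07e-05) = 2802 rad/s.
Step 3 — f₀ = ω₀/(2π) = 446 Hz.
Step 4 — Series Q: Q = ω₀L/R = 2802·0.0119/28.4 = 1.174.
Step 5 — 3dB bandwidth: Δω = ω₀/Q = 2387 rad/s; BW = Δω/(2π) = 379.8 Hz.

(a) f₀ = 446 Hz  (b) Q = 1.174  (c) BW = 379.8 Hz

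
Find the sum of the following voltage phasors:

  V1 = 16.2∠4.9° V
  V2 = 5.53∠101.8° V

Step 1 — Convert each phasor to rectangular form:
  V1 = 16.2·(cos(4.9°) + j·sin(4.9°)) = 16.14 + j1.384 V
  V2 = 5.53·(cos(101.8°) + j·sin(101.8°)) = -1.131 + j5.413 V
Step 2 — Sum components: V_total = 15.01 + j6.797 V.
Step 3 — Convert to polar: |V_total| = 16.48 V, ∠V_total = 24.4°.

V_total = 16.48∠24.4° V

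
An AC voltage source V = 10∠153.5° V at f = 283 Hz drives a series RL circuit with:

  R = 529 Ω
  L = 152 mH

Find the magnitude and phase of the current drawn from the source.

Step 1 — Angular frequency: ω = 2π·f = 2π·283 = 1778 rad/s.
Step 2 — Component impedances:
  R: Z = R = 529 Ω
  L: Z = jωL = j·1778·0.152 = 0 + j270.3 Ω
Step 3 — Series combination: Z_total = R + L = 529 + j270.3 Ω = 594∠27.1° Ω.
Step 4 — Source phasor: V = 10∠153.5° V = -8.949 + j4.462 V.
Step 5 — Ohm's law: I = V / Z_total = (-8.949 + j4.462) / (529 + j270.3) = -0.009998 + j0.01354 A.
Step 6 — Convert to polar: |I| = 0.01683 A, ∠I = 126.4°.

I = 0.01683∠126.4° A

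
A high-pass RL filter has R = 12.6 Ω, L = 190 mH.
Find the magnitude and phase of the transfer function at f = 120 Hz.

Step 1 — Angular frequency: ω = 2π·120 = 754 rad/s.
Step 2 — Transfer function: H(jω) = jωL/(R + jωL).
Step 3 — Numerator jωL = j·143.3; denominator R + jωL = 12.6 + j143.3.
Step 4 — H = 0.9923 + j0.08728.
Step 5 — Magnitude: |H| = 0.9962 (-0.0 dB); phase: φ = 5.0°.

|H| = 0.9962 (-0.0 dB), φ = 5.0°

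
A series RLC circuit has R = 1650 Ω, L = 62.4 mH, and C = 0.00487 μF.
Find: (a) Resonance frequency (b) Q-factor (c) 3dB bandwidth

Step 1 — Resonance condition Im(Z)=0 gives ω₀ = 1/√(LC).
Step 2 — ω₀ = 1/√(0.0624·4.87e-09) = 5.736e+04 rad/s.
Step 3 — f₀ = ω₀/(2π) = 9130 Hz.
Step 4 — Series Q: Q = ω₀L/R = 5.736e+04·0.0624/1650 = 2.169.
Step 5 — 3dB bandwidth: Δω = ω₀/Q = 2.644e+04 rad/s; BW = Δω/(2π) = 4208 Hz.

(a) f₀ = 9130 Hz  (b) Q = 2.169  (c) BW = 4208 Hz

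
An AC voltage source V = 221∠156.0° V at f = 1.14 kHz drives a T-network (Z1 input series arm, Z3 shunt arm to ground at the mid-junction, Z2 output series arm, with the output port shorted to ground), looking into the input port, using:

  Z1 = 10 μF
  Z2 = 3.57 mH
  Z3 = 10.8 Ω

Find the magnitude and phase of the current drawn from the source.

Step 1 — Angular frequency: ω = 2π·f = 2π·1140 = 7163 rad/s.
Step 2 — Component impedances:
  Z1: Z = 1/(jωC) = -j/(ω·C) = 0 - j13.96 Ω
  Z2: Z = jωL = j·7163·0.00357 = 0 + j25.57 Ω
  Z3: Z = R = 10.8 Ω
Step 3 — With the output port shorted to ground, the output series arm Z2 runs from the junction to ground; the shunt arm Z3 also runs from the junction to ground. They appear in parallel: Z3 || Z2 = 9.165 + j3.871 Ω.
Step 4 — Series with input arm Z1: Z_in = Z1 + (Z3 || Z2) = 9.165 - j10.09 Ω = 13.63∠-47.8° Ω.
Step 5 — Source phasor: V = 221∠156.0° V = -201.9 + j89.89 V.
Step 6 — Ohm's law: I = V / Z_total = (-201.9 + j89.89) / (9.165 - j10.09) = -14.84 - j6.53 A.
Step 7 — Convert to polar: |I| = 16.21 A, ∠I = -156.2°.

I = 16.21∠-156.2° A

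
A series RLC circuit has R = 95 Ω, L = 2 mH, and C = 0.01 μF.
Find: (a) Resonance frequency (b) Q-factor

Step 1 — Resonance condition Im(Z)=0 gives ω₀ = 1/√(LC).
Step 2 — ω₀ = 1/√(0.002·1e-08) = 2.236e+05 rad/s.
Step 3 — f₀ = ω₀/(2π) = 3.559e+04 Hz.
Step 4 — Series Q: Q = ω₀L/R = 2.236e+05·0.002/95 = 4.708.

(a) f₀ = 3.559e+04 Hz  (b) Q = 4.708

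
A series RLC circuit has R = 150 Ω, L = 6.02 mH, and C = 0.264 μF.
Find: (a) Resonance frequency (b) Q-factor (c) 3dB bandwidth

Step 1 — Resonance: ω₀ = 1/√(LC) = 1/√(0.00602·2.64e-07) = 2.508e+04 rad/s.
Step 2 — f₀ = ω₀/(2π) = 3992 Hz.
Step 3 — Series Q: Q = ω₀L/R = 2.508e+04·0.00602/150 = 1.007.
Step 4 — Bandwidth: Δω = ω₀/Q = 2.492e+04 rad/s; BW = Δω/(2π) = 3966 Hz.

(a) f₀ = 3992 Hz  (b) Q = 1.007  (c) BW = 3966 Hz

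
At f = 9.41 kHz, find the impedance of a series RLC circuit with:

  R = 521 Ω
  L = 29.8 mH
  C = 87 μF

Step 1 — Angular frequency: ω = 2π·f = 2π·9410 = 5.912e+04 rad/s.
Step 2 — Component impedances:
  R: Z = R = 521 Ω
  L: Z = jωL = j·5.912e+04·0.0298 = 0 + j1762 Ω
  C: Z = 1/(jωC) = -j/(ω·C) = 0 - j0.1944 Ω
Step 3 — Series combination: Z_total = R + L + C = 521 + j1762 Ω = 1837∠73.5° Ω.

Z = 521 + j1762 Ω = 1837∠73.5° Ω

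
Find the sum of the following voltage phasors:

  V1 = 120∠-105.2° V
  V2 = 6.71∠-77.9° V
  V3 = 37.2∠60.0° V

Step 1 — Convert each phasor to rectangular form:
  V1 = 120·(cos(-105.2°) + j·sin(-105.2°)) = -31.46 - j115.8 V
  V2 = 6.71·(cos(-77.9°) + j·sin(-77.9°)) = 1.407 - j6.561 V
  V3 = 37.2·(cos(60.0°) + j·sin(60.0°)) = 18.6 + j32.22 V
Step 2 — Sum components: V_total = -11.46 - j90.15 V.
Step 3 — Convert to polar: |V_total| = 90.87 V, ∠V_total = -97.2°.

V_total = 90.87∠-97.2° V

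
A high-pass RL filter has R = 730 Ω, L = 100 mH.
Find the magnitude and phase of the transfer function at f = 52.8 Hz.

Step 1 — Angular frequency: ω = 2π·52.8 = 331.8 rad/s.
Step 2 — Transfer function: H(jω) = jωL/(R + jωL).
Step 3 — Numerator jωL = j·33.18; denominator R + jωL = 730 + j33.18.
Step 4 — H = 0.002061 + j0.04535.
Step 5 — Magnitude: |H| = 0.0454 (-26.9 dB); phase: φ = 87.4°.

|H| = 0.0454 (-26.9 dB), φ = 87.4°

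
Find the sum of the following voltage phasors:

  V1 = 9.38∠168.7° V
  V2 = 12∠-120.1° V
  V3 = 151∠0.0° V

Step 1 — Convert each phasor to rectangular form:
  V1 = 9.38·(cos(168.7°) + j·sin(168.7°)) = -9.198 + j1.838 V
  V2 = 12·(cos(-120.1°) + j·sin(-120.1°)) = -6.018 - j10.38 V
  V3 = 151·(cos(0.0°) + j·sin(0.0°)) = 151 V
Step 2 — Sum components: V_total = 135.8 - j8.544 V.
Step 3 — Convert to polar: |V_total| = 136.1 V, ∠V_total = -3.6°.

V_total = 136.1∠-3.6° V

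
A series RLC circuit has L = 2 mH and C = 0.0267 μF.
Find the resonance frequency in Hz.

Step 1 — Resonance condition Im(Z)=0 gives ω₀ = 1/√(LC).
Step 2 — ω₀ = 1/√(0.002·2.67e-08) = 1.368e+05 rad/s.
Step 3 — f₀ = ω₀/(2π) = 2.178e+04 Hz.

f₀ = 2.178e+04 Hz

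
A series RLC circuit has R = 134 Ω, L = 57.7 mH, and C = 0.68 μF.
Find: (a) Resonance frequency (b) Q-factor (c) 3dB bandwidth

Step 1 — Resonance condition Im(Z)=0 gives ω₀ = 1/√(LC).
Step 2 — ω₀ = 1/√(0.0577·6.8e-07) = 5048 rad/s.
Step 3 — f₀ = ω₀/(2π) = 803.5 Hz.
Step 4 — Series Q: Q = ω₀L/R = 5048·0.0577/134 = 2.174.
Step 5 — 3dB bandwidth: Δω = ω₀/Q = 2322 rad/s; BW = Δω/(2π) = 369.6 Hz.

(a) f₀ = 803.5 Hz  (b) Q = 2.174  (c) BW = 369.6 Hz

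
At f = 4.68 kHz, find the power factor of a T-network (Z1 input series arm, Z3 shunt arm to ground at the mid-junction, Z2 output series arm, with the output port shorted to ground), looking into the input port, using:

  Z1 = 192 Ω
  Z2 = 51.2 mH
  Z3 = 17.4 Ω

Step 1 — Angular frequency: ω = 2π·f = 2π·4680 = 2.941e+04 rad/s.
Step 2 — Component impedances:
  Z1: Z = R = 192 Ω
  Z2: Z = jωL = j·2.941e+04·0.0512 = 0 + j1506 Ω
  Z3: Z = R = 17.4 Ω
Step 3 — With the output port shorted to ground, the output series arm Z2 runs from the junction to ground; the shunt arm Z3 also runs from the junction to ground. They appear in parallel: Z3 || Z2 = 17.4 + j0.2011 Ω.
Step 4 — Series with input arm Z1: Z_in = Z1 + (Z3 || Z2) = 209.4 + j0.2011 Ω = 209.4∠0.1° Ω.
Step 5 — Power factor: PF = cos(φ) = Re(Z)/|Z| = 209.4/209.4 = 1.
Step 6 — Type: Im(Z) = 0.2011 ⇒ lagging (phase φ = 0.1°).

PF = 1 (lagging, φ = 0.1°)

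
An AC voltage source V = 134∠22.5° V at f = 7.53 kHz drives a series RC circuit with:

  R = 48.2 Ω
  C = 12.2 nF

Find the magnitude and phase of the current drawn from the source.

Step 1 — Angular frequency: ω = 2π·f = 2π·7530 = 4.731e+04 rad/s.
Step 2 — Component impedances:
  R: Z = R = 48.2 Ω
  C: Z = 1/(jωC) = -j/(ω·C) = 0 - j1732 Ω
Step 3 — Series combination: Z_total = R + C = 48.2 - j1732 Ω = 1733∠-88.4° Ω.
Step 4 — Source phasor: V = 134∠22.5° V = 123.8 + j51.28 V.
Step 5 — Ohm's law: I = V / Z_total = (123.8 + j51.28) / (48.2 - j1732) = -0.02759 + j0.07223 A.
Step 6 — Convert to polar: |I| = 0.07732 A, ∠I = 110.9°.

I = 0.07732∠110.9° A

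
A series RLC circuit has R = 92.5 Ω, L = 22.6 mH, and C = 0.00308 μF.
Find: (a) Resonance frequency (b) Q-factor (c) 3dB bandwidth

Step 1 — Resonance: ω₀ = 1/√(LC) = 1/√(0.0226·3.08e-09) = 1.199e+05 rad/s.
Step 2 — f₀ = ω₀/(2π) = 1.908e+04 Hz.
Step 3 — Series Q: Q = ω₀L/R = 1.199e+05·0.0226/92.5 = 29.28.
Step 4 — Bandwidth: Δω = ω₀/Q = 4093 rad/s; BW = Δω/(2π) = 651.4 Hz.

(a) f₀ = 1.908e+04 Hz  (b) Q = 29.28  (c) BW = 651.4 Hz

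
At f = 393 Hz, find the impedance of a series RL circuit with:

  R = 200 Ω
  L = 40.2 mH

Step 1 — Angular frequency: ω = 2π·f = 2π·393 = 2469 rad/s.
Step 2 — Component impedances:
  R: Z = R = 200 Ω
  L: Z = jωL = j·2469·0.0402 = 0 + j99.27 Ω
Step 3 — Series combination: Z_total = R + L = 200 + j99.27 Ω = 223.3∠26.4° Ω.

Z = 200 + j99.27 Ω = 223.3∠26.4° Ω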